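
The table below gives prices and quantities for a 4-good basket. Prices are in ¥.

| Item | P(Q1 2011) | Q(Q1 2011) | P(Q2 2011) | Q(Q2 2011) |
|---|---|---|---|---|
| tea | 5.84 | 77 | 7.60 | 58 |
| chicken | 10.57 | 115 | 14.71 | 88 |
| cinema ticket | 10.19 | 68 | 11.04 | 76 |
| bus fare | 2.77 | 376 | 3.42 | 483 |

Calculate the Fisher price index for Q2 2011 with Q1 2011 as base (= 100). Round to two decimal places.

125.93

Laspeyres component (base-period weights):
ΣP(Q2 2011)Q(Q1 2011) = 7.60×77 + 14.71×115 + 11.04×68 + 3.42×376 = 585.2 + 1691.65 + 750.72 + 1285.92 = 4313.49
ΣP(Q1 2011)Q(Q1 2011) = 5.84×77 + 10.57×115 + 10.19×68 + 2.77×376 = 449.68 + 1215.55 + 692.92 + 1041.52 = 3399.67
L = 4313.49 / 3399.67 × 100 = 126.8797
Paasche component (current-period weights):
ΣP(Q2 2011)Q(Q2 2011) = 7.60×58 + 14.71×88 + 11.04×76 + 3.42×483 = 440.8 + 1294.48 + 839.04 + 1651.86 = 4226.18
ΣP(Q1 2011)Q(Q2 2011) = 5.84×58 + 10.57×88 + 10.19×76 + 2.77×483 = 338.72 + 930.16 + 774.44 + 1337.91 = 3381.23
P = 4226.18 / 3381.23 × 100 = 124.9894
Fisher = √(L × P) = √(126.8797 × 124.9894) = 125.9310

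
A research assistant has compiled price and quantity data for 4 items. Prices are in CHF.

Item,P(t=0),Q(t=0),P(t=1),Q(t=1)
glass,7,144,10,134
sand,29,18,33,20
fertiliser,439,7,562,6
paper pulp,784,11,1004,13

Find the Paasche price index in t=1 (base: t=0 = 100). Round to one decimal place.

128.4

Paasche price index uses current-period quantities as weights.
ΣP(t=1)·Q(t=1) = 10×134 + 33×20 + 562×6 + 1004×13 = 1340 + 660 + 3372 + 13052 = 18424
ΣP(t=0)·Q(t=1) = 7×134 + 29×20 + 439×6 + 784×13 = 938 + 580 + 2634 + 10192 = 14344
Index = 18424 / 14344 × 100 = 128.4439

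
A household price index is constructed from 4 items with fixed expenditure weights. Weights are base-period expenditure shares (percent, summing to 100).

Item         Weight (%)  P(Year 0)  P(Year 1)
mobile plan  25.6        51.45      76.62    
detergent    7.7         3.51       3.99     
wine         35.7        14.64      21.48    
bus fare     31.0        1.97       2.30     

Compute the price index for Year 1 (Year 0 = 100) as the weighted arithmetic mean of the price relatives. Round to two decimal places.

mobile plan: 25.6 × (76.62/51.45) = 25.6 × 1.489213 = 38.1238
detergent: 7.7 × (3.99/3.51) = 7.7 × 1.136752 = 8.7530
wine: 35.7 × (21.48/14.64) = 35.7 × 1.467213 = 52.3795
bus fare: 31.0 × (2.30/1.97) = 31.0 × 1.167513 = 36.1929
Index = Σ wᵢ·(p₁ᵢ/p₀ᵢ) = 38.1238 + 8.7530 + 52.3795 + 36.1929 = 135.4492

135.45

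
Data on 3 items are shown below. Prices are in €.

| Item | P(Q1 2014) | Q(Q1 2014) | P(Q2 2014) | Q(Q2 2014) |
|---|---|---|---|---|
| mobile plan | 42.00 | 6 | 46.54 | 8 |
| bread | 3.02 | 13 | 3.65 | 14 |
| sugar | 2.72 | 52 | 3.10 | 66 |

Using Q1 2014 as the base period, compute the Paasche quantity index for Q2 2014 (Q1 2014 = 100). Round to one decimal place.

128.7

Paasche quantity index uses current-period prices as weights.
ΣP(Q2 2014)·Q(Q2 2014) = 46.54×8 + 3.65×14 + 3.10×66 = 372.32 + 51.1 + 204.6 = 628.02
ΣP(Q2 2014)·Q(Q1 2014) = 46.54×6 + 3.65×13 + 3.10×52 = 279.24 + 47.45 + 161.2 = 487.89
Index = 628.02 / 487.89 × 100 = 128.7216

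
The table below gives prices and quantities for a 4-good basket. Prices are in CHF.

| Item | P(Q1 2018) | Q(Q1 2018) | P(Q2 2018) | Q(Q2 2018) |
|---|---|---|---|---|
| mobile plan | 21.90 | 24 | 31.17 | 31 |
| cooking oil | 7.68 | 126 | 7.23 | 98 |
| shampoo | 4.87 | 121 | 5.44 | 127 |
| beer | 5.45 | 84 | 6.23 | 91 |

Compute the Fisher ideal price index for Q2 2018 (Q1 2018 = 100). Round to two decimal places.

113.49

Laspeyres component (base-period weights):
ΣP(Q2 2018)Q(Q1 2018) = 31.17×24 + 7.23×126 + 5.44×121 + 6.23×84 = 748.08 + 910.98 + 658.24 + 523.32 = 2840.62
ΣP(Q1 2018)Q(Q1 2018) = 21.90×24 + 7.68×126 + 4.87×121 + 5.45×84 = 525.6 + 967.68 + 589.27 + 457.8 = 2540.35
L = 2840.62 / 2540.35 × 100 = 111.8200
Paasche component (current-period weights):
ΣP(Q2 2018)Q(Q2 2018) = 31.17×31 + 7.23×98 + 5.44×127 + 6.23×91 = 966.27 + 708.54 + 690.88 + 566.93 = 2932.62
ΣP(Q1 2018)Q(Q2 2018) = 21.90×31 + 7.68×98 + 4.87×127 + 5.45×91 = 678.9 + 752.64 + 618.49 + 495.95 = 2545.98
P = 2932.62 / 2545.98 × 100 = 115.1863
Fisher = √(L × P) = √(111.8200 × 115.1863) = 113.4907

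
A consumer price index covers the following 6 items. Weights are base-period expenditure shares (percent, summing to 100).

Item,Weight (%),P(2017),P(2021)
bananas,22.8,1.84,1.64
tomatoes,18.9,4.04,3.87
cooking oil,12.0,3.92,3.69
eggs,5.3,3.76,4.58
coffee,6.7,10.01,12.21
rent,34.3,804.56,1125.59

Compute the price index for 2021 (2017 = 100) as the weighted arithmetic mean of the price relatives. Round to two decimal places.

112.34

bananas: 22.8 × (1.64/1.84) = 22.8 × 0.891304 = 20.3217
tomatoes: 18.9 × (3.87/4.04) = 18.9 × 0.957921 = 18.1047
cooking oil: 12.0 × (3.69/3.92) = 12.0 × 0.941327 = 11.2959
eggs: 5.3 × (4.58/3.76) = 5.3 × 1.218085 = 6.4559
coffee: 6.7 × (12.21/10.01) = 6.7 × 1.219780 = 8.1725
rent: 34.3 × (1125.59/804.56) = 34.3 × 1.399013 = 47.9862
Index = Σ wᵢ·(p₁ᵢ/p₀ᵢ) = 20.3217 + 18.1047 + 11.2959 + 6.4559 + 8.1725 + 47.9862 = 112.3369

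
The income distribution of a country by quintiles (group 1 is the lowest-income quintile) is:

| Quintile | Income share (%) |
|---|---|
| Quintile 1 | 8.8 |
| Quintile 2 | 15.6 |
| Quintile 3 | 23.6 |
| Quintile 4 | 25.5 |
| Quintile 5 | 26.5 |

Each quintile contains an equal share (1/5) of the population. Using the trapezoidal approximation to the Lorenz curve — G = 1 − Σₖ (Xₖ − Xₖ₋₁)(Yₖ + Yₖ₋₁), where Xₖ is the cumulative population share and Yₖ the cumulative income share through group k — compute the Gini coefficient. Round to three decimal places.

Cumulative income shares Yₖ: 0.0880, 0.2440, 0.4800, 0.7350, 1.0000
Σ (Xₖ−Xₖ₋₁)(Yₖ+Yₖ₋₁) = (1/5)(0.0880+0.0000) + (1/5)(0.2440+0.0880) + (1/5)(0.4800+0.2440) + (1/5)(0.7350+0.4800) + (1/5)(1.0000+0.7350)
  = 0.0176 + 0.0664 + 0.1448 + 0.2430 + 0.3470 = 0.8188
G = 1 − 0.8188 = 0.1812

0.181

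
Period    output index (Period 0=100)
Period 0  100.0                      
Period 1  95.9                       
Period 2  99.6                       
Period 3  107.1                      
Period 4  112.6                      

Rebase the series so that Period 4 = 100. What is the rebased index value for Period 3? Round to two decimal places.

95.12

Rebased(Period 3) = 107.1 / 112.6 × 100 = 95.1155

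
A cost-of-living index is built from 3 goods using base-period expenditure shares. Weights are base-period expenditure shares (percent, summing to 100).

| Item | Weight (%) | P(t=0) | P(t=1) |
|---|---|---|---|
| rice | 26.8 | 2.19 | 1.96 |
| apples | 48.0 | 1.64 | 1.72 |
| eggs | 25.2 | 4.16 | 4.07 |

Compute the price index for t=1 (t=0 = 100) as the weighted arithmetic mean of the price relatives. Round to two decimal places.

rice: 26.8 × (1.96/2.19) = 26.8 × 0.894977 = 23.9854
apples: 48.0 × (1.72/1.64) = 48.0 × 1.048780 = 50.3415
eggs: 25.2 × (4.07/4.16) = 25.2 × 0.978365 = 24.6548
Index = Σ wᵢ·(p₁ᵢ/p₀ᵢ) = 23.9854 + 50.3415 + 24.6548 = 98.9817

98.98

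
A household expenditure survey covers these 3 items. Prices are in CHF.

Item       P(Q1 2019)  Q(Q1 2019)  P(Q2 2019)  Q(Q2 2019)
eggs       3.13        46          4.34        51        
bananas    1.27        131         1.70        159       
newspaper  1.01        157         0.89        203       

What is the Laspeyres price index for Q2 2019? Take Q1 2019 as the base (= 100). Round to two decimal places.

119.86

Laspeyres price index uses base-period quantities as weights.
ΣP(Q2 2019)·Q(Q1 2019) = 4.34×46 + 1.70×131 + 0.89×157 = 199.64 + 222.7 + 139.73 = 562.07
ΣP(Q1 2019)·Q(Q1 2019) = 3.13×46 + 1.27×131 + 1.01×157 = 143.98 + 166.37 + 158.57 = 468.92
Index = 562.07 / 468.92 × 100 = 119.8648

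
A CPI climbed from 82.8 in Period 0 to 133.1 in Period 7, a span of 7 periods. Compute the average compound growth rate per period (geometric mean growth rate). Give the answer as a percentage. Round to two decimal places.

7.02%

Growth factor = (133.1/82.8)^(1/7) = (1.607488)^(1/7) = 1.070162
Growth rate = 1.070162 − 1 = 0.070162 = 7.0162%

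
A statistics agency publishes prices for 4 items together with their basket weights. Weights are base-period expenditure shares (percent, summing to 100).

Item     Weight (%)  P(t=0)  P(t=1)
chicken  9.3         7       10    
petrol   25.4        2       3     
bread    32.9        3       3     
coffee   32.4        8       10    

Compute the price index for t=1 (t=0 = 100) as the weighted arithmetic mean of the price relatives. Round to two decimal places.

chicken: 9.3 × (10/7) = 9.3 × 1.428571 = 13.2857
petrol: 25.4 × (3/2) = 25.4 × 1.500000 = 38.1000
bread: 32.9 × (3/3) = 32.9 × 1.000000 = 32.9000
coffee: 32.4 × (10/8) = 32.4 × 1.250000 = 40.5000
Index = Σ wᵢ·(p₁ᵢ/p₀ᵢ) = 13.2857 + 38.1000 + 32.9000 + 40.5000 = 124.7857

124.79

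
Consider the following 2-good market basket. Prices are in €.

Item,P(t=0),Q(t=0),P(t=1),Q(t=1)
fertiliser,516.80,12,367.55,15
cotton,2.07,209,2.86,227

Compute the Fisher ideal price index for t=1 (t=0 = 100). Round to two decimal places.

Laspeyres component (base-period weights):
ΣP(t=1)Q(t=0) = 367.55×12 + 2.86×209 = 4410.6 + 597.74 = 5008.34
ΣP(t=0)Q(t=0) = 516.80×12 + 2.07×209 = 6201.6 + 432.63 = 6634.23
L = 5008.34 / 6634.23 × 100 = 75.4924
Paasche component (current-period weights):
ΣP(t=1)Q(t=1) = 367.55×15 + 2.86×227 = 5513.25 + 649.22 = 6162.47
ΣP(t=0)Q(t=1) = 516.80×15 + 2.07×227 = 7752 + 469.89 = 8221.89
P = 6162.47 / 8221.89 × 100 = 74.9520
Fisher = √(L × P) = √(75.4924 × 74.9520) = 75.2217

75.22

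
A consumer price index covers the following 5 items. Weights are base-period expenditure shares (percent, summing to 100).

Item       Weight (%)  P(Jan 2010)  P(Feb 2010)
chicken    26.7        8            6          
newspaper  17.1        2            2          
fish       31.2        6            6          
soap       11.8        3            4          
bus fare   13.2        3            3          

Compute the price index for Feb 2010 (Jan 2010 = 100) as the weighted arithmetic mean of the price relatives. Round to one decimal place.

97.3

chicken: 26.7 × (6/8) = 26.7 × 0.750000 = 20.0250
newspaper: 17.1 × (2/2) = 17.1 × 1.000000 = 17.1000
fish: 31.2 × (6/6) = 31.2 × 1.000000 = 31.2000
soap: 11.8 × (4/3) = 11.8 × 1.333333 = 15.7333
bus fare: 13.2 × (3/3) = 13.2 × 1.000000 = 13.2000
Index = Σ wᵢ·(p₁ᵢ/p₀ᵢ) = 20.0250 + 17.1000 + 31.2000 + 15.7333 + 13.2000 = 97.2583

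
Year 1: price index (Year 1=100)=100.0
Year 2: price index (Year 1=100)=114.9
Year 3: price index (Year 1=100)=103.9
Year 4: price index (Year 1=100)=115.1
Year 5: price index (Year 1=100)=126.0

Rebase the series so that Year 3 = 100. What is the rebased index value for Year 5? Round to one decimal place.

Rebased(Year 5) = 126.0 / 103.9 × 100 = 121.2705

121.3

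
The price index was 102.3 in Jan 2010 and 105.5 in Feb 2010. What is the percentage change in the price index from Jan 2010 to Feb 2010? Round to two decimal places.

Change = (105.5 − 102.3) / 102.3 × 100
       = 3.2 / 102.3 × 100 = 3.1281%

3.13%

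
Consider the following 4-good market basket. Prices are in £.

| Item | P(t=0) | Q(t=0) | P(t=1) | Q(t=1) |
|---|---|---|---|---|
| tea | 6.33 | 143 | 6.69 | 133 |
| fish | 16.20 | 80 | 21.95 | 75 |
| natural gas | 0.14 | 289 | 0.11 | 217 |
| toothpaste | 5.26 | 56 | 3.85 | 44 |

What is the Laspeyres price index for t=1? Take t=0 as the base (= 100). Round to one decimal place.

Laspeyres price index uses base-period quantities as weights.
ΣP(t=1)·Q(t=0) = 6.69×143 + 21.95×80 + 0.11×289 + 3.85×56 = 956.67 + 1756 + 31.79 + 215.6 = 2960.06
ΣP(t=0)·Q(t=0) = 6.33×143 + 16.20×80 + 0.14×289 + 5.26×56 = 905.19 + 1296 + 40.46 + 294.56 = 2536.21
Index = 2960.06 / 2536.21 × 100 = 116.7119

116.7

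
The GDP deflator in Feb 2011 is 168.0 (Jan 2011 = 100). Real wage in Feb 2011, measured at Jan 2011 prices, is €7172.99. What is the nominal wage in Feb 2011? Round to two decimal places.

12050.62

Nominal = Real × (Index/100) = 7172.99 × (168.0/100)
        = 7172.99 × 1.680 = 12050.6232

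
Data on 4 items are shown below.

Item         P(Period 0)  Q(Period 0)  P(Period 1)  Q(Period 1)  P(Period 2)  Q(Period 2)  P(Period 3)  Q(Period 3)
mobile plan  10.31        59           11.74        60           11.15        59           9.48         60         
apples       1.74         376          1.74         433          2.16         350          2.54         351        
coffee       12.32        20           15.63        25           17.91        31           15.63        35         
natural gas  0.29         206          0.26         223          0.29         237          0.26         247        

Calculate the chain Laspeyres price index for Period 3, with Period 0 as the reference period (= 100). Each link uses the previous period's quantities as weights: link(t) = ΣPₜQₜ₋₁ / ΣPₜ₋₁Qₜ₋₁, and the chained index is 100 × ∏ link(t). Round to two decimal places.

118.66

Link Period 0→Period 1:
ΣP(Period 1)Q(Period 0) = 11.74×59 + 1.74×376 + 15.63×20 + 0.26×206 = 692.66 + 654.24 + 312.6 + 53.56 = 1713.06
ΣP(Period 0)Q(Period 0) = 10.31×59 + 1.74×376 + 12.32×20 + 0.29×206 = 608.29 + 654.24 + 246.4 + 59.74 = 1568.67
link = 1713.06/1568.67 = 1.092046
Link Period 1→Period 2:
ΣP(Period 2)Q(Period 1) = 11.15×60 + 2.16×433 + 17.91×25 + 0.29×223 = 669 + 935.28 + 447.75 + 64.67 = 2116.7
ΣP(Period 1)Q(Period 1) = 11.74×60 + 1.74×433 + 15.63×25 + 0.26×223 = 704.4 + 753.42 + 390.75 + 57.98 = 1906.55
link = 2116.7/1906.55 = 1.110225
Link Period 2→Period 3:
ΣP(Period 3)Q(Period 2) = 9.48×59 + 2.54×350 + 15.63×31 + 0.26×237 = 559.32 + 889 + 484.53 + 61.62 = 1994.47
ΣP(Period 2)Q(Period 2) = 11.15×59 + 2.16×350 + 17.91×31 + 0.29×237 = 657.85 + 756 + 555.21 + 68.73 = 2037.79
link = 1994.47/2037.79 = 0.978742
Chained index = 100 × 1.092046 × 1.110225 × 0.978742 = 118.6643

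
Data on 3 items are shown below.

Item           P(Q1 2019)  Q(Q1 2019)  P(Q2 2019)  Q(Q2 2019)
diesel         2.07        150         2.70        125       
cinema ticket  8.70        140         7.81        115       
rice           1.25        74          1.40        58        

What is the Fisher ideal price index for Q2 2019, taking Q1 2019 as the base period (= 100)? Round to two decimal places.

Laspeyres component (base-period weights):
ΣP(Q2 2019)Q(Q1 2019) = 2.70×150 + 7.81×140 + 1.40×74 = 405 + 1093.4 + 103.6 = 1602
ΣP(Q1 2019)Q(Q1 2019) = 2.07×150 + 8.70×140 + 1.25×74 = 310.5 + 1218 + 92.5 = 1621
L = 1602 / 1621 × 100 = 98.8279
Paasche component (current-period weights):
ΣP(Q2 2019)Q(Q2 2019) = 2.70×125 + 7.81×115 + 1.40×58 = 337.5 + 898.15 + 81.2 = 1316.85
ΣP(Q1 2019)Q(Q2 2019) = 2.07×125 + 8.70×115 + 1.25×58 = 258.75 + 1000.5 + 72.5 = 1331.75
P = 1316.85 / 1331.75 × 100 = 98.8812
Fisher = √(L × P) = √(98.8279 × 98.8812) = 98.8545

98.85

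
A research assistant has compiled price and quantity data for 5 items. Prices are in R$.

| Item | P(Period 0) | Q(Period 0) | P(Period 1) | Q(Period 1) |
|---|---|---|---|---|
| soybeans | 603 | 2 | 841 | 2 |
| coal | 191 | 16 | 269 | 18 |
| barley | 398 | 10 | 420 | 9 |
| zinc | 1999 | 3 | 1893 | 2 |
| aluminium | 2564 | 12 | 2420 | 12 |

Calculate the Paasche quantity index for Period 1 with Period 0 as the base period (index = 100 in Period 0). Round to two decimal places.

96.05

Paasche quantity index uses current-period prices as weights.
ΣP(Period 1)·Q(Period 1) = 841×2 + 269×18 + 420×9 + 1893×2 + 2420×12 = 1682 + 4842 + 3780 + 3786 + 29040 = 43130
ΣP(Period 1)·Q(Period 0) = 841×2 + 269×16 + 420×10 + 1893×3 + 2420×12 = 1682 + 4304 + 4200 + 5679 + 29040 = 44905
Index = 43130 / 44905 × 100 = 96.0472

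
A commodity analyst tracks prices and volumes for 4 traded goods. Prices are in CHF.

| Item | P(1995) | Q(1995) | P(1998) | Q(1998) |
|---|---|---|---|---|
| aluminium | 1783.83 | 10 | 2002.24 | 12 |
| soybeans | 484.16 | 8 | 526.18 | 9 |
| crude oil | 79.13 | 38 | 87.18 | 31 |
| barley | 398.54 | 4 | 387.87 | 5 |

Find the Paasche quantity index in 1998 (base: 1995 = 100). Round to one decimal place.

114.8

Paasche quantity index uses current-period prices as weights.
ΣP(1998)·Q(1998) = 2002.24×12 + 526.18×9 + 87.18×31 + 387.87×5 = 24026.88 + 4735.62 + 2702.58 + 1939.35 = 33404.43
ΣP(1998)·Q(1995) = 2002.24×10 + 526.18×8 + 87.18×38 + 387.87×4 = 20022.4 + 4209.44 + 3312.84 + 1551.48 = 29096.16
Index = 33404.43 / 29096.16 × 100 = 114.8070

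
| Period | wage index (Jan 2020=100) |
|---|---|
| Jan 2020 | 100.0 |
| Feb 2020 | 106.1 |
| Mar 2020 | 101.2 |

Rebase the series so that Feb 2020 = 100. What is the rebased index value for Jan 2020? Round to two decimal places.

Rebased(Jan 2020) = 100.0 / 106.1 × 100 = 94.2507

94.25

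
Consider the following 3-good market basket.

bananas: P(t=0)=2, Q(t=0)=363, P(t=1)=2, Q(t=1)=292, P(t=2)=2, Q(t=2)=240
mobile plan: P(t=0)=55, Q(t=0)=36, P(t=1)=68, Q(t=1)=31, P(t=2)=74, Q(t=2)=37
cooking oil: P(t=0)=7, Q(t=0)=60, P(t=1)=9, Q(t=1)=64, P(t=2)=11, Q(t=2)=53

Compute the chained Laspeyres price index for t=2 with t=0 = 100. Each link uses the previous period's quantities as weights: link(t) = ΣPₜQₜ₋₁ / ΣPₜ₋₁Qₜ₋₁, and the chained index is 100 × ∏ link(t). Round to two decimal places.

Link t=0→t=1:
ΣP(t=1)Q(t=0) = 2×363 + 68×36 + 9×60 = 726 + 2448 + 540 = 3714
ΣP(t=0)Q(t=0) = 2×363 + 55×36 + 7×60 = 726 + 1980 + 420 = 3126
link = 3714/3126 = 1.188100
Link t=1→t=2:
ΣP(t=2)Q(t=1) = 2×292 + 74×31 + 11×64 = 584 + 2294 + 704 = 3582
ΣP(t=1)Q(t=1) = 2×292 + 68×31 + 9×64 = 584 + 2108 + 576 = 3268
link = 3582/3268 = 1.096083
Chained index = 100 × 1.188100 × 1.096083 = 130.2256

130.23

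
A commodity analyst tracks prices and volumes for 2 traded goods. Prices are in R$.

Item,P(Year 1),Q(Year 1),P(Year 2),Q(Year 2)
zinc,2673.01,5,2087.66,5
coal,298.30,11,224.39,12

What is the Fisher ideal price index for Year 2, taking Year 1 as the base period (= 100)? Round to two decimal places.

77.51

Laspeyres component (base-period weights):
ΣP(Year 2)Q(Year 1) = 2087.66×5 + 224.39×11 = 10438.3 + 2468.29 = 12906.59
ΣP(Year 1)Q(Year 1) = 2673.01×5 + 298.30×11 = 13365.05 + 3281.3 = 16646.35
L = 12906.59 / 16646.35 × 100 = 77.5341
Paasche component (current-period weights):
ΣP(Year 2)Q(Year 2) = 2087.66×5 + 224.39×12 = 10438.3 + 2692.68 = 13130.98
ΣP(Year 1)Q(Year 2) = 2673.01×5 + 298.30×12 = 13365.05 + 3579.6 = 16944.65
P = 13130.98 / 16944.65 × 100 = 77.4934
Fisher = √(L × P) = √(77.5341 × 77.4934) = 77.5137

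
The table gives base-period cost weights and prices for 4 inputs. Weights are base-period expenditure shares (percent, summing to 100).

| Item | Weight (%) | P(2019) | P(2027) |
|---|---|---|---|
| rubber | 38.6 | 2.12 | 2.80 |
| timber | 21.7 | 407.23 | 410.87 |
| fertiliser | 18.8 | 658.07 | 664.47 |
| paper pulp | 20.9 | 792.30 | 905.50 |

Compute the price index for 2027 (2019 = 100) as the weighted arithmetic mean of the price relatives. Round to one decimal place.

rubber: 38.6 × (2.80/2.12) = 38.6 × 1.320755 = 50.9811
timber: 21.7 × (410.87/407.23) = 21.7 × 1.008938 = 21.8940
fertiliser: 18.8 × (664.47/658.07) = 18.8 × 1.009725 = 18.9828
paper pulp: 20.9 × (905.50/792.30) = 20.9 × 1.142875 = 23.8861
Index = Σ wᵢ·(p₁ᵢ/p₀ᵢ) = 50.9811 + 21.8940 + 18.9828 + 23.8861 = 115.7440

115.7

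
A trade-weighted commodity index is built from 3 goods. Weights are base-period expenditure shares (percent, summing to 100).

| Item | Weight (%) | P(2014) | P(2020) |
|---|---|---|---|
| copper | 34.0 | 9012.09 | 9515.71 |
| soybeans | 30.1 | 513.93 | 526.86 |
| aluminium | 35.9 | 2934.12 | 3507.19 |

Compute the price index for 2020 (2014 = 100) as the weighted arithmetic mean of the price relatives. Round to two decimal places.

copper: 34.0 × (9515.71/9012.09) = 34.0 × 1.055883 = 35.9000
soybeans: 30.1 × (526.86/513.93) = 30.1 × 1.025159 = 30.8573
aluminium: 35.9 × (3507.19/2934.12) = 35.9 × 1.195312 = 42.9117
Index = Σ wᵢ·(p₁ᵢ/p₀ᵢ) = 35.9000 + 30.8573 + 42.9117 = 109.6690

109.67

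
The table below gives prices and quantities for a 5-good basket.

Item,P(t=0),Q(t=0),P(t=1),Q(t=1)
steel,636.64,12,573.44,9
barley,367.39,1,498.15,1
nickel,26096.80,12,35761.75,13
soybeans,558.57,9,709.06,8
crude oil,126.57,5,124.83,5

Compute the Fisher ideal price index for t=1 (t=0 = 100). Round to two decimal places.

Laspeyres component (base-period weights):
ΣP(t=1)Q(t=0) = 573.44×12 + 498.15×1 + 35761.75×12 + 709.06×9 + 124.83×5 = 6881.28 + 498.15 + 429141 + 6381.54 + 624.15 = 443526.12
ΣP(t=0)Q(t=0) = 636.64×12 + 367.39×1 + 26096.80×12 + 558.57×9 + 126.57×5 = 7639.68 + 367.39 + 313161.6 + 5027.13 + 632.85 = 326828.65
L = 443526.12 / 326828.65 × 100 = 135.7060
Paasche component (current-period weights):
ΣP(t=1)Q(t=1) = 573.44×9 + 498.15×1 + 35761.75×13 + 709.06×8 + 124.83×5 = 5160.96 + 498.15 + 464902.75 + 5672.48 + 624.15 = 476858.49
ΣP(t=0)Q(t=1) = 636.64×9 + 367.39×1 + 26096.80×13 + 558.57×8 + 126.57×5 = 5729.76 + 367.39 + 339258.4 + 4468.56 + 632.85 = 350456.96
P = 476858.49 / 350456.96 × 100 = 136.0676
Fisher = √(L × P) = √(135.7060 × 136.0676) = 135.8867

135.89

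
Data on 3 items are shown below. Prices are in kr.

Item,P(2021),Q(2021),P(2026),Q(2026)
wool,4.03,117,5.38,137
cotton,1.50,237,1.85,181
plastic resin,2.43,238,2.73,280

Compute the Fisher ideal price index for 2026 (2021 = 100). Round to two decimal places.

122.16

Laspeyres component (base-period weights):
ΣP(2026)Q(2021) = 5.38×117 + 1.85×237 + 2.73×238 = 629.46 + 438.45 + 649.74 = 1717.65
ΣP(2021)Q(2021) = 4.03×117 + 1.50×237 + 2.43×238 = 471.51 + 355.5 + 578.34 = 1405.35
L = 1717.65 / 1405.35 × 100 = 122.2222
Paasche component (current-period weights):
ΣP(2026)Q(2026) = 5.38×137 + 1.85×181 + 2.73×280 = 737.06 + 334.85 + 764.4 = 1836.31
ΣP(2021)Q(2026) = 4.03×137 + 1.50×181 + 2.43×280 = 552.11 + 271.5 + 680.4 = 1504.01
P = 1836.31 / 1504.01 × 100 = 122.0943
Fisher = √(L × P) = √(122.2222 × 122.0943) = 122.1582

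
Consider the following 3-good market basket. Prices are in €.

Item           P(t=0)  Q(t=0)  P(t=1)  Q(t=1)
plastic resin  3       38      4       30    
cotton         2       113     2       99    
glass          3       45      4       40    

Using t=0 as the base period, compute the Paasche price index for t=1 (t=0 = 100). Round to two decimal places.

Paasche price index uses current-period quantities as weights.
ΣP(t=1)·Q(t=1) = 4×30 + 2×99 + 4×40 = 120 + 198 + 160 = 478
ΣP(t=0)·Q(t=1) = 3×30 + 2×99 + 3×40 = 90 + 198 + 120 = 408
Index = 478 / 408 × 100 = 117.1569

117.16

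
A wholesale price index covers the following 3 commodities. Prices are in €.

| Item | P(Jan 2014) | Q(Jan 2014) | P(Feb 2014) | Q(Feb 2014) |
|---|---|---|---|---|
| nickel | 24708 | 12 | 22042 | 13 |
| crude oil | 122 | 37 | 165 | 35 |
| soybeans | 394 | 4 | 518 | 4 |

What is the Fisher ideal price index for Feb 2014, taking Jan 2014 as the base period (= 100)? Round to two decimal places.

90.07

Laspeyres component (base-period weights):
ΣP(Feb 2014)Q(Jan 2014) = 22042×12 + 165×37 + 518×4 = 264504 + 6105 + 2072 = 272681
ΣP(Jan 2014)Q(Jan 2014) = 24708×12 + 122×37 + 394×4 = 296496 + 4514 + 1576 = 302586
L = 272681 / 302586 × 100 = 90.1169
Paasche component (current-period weights):
ΣP(Feb 2014)Q(Feb 2014) = 22042×13 + 165×35 + 518×4 = 286546 + 5775 + 2072 = 294393
ΣP(Jan 2014)Q(Feb 2014) = 24708×13 + 122×35 + 394×4 = 321204 + 4270 + 1576 = 327050
P = 294393 / 327050 × 100 = 90.0147
Fisher = √(L × P) = √(90.1169 × 90.0147) = 90.0658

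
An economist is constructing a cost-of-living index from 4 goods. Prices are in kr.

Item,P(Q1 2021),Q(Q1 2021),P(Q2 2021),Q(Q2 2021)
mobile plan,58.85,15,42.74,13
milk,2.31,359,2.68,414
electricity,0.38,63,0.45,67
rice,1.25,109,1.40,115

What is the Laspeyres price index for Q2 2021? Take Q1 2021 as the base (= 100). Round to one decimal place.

95.3

Laspeyres price index uses base-period quantities as weights.
ΣP(Q2 2021)·Q(Q1 2021) = 42.74×15 + 2.68×359 + 0.45×63 + 1.40×109 = 641.1 + 962.12 + 28.35 + 152.6 = 1784.17
ΣP(Q1 2021)·Q(Q1 2021) = 58.85×15 + 2.31×359 + 0.38×63 + 1.25×109 = 882.75 + 829.29 + 23.94 + 136.25 = 1872.23
Index = 1784.17 / 1872.23 × 100 = 95.2965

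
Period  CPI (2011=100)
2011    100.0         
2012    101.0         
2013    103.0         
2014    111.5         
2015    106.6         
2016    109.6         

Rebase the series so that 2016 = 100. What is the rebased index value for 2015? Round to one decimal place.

97.3

Rebased(2015) = 106.6 / 109.6 × 100 = 97.2628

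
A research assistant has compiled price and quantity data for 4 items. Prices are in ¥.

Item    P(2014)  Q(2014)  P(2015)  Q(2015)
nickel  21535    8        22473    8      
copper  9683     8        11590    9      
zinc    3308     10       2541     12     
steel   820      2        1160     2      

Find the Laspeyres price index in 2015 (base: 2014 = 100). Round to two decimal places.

Laspeyres price index uses base-period quantities as weights.
ΣP(2015)·Q(2014) = 22473×8 + 11590×8 + 2541×10 + 1160×2 = 179784 + 92720 + 25410 + 2320 = 300234
ΣP(2014)·Q(2014) = 21535×8 + 9683×8 + 3308×10 + 820×2 = 172280 + 77464 + 33080 + 1640 = 284464
Index = 300234 / 284464 × 100 = 105.5438

105.54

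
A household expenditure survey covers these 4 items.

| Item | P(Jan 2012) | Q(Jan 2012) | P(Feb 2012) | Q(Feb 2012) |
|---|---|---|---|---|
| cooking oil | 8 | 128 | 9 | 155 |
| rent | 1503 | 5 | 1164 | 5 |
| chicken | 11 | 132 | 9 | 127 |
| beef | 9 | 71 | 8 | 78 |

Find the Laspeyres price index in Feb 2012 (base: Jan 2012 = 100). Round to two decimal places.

Laspeyres price index uses base-period quantities as weights.
ΣP(Feb 2012)·Q(Jan 2012) = 9×128 + 1164×5 + 9×132 + 8×71 = 1152 + 5820 + 1188 + 568 = 8728
ΣP(Jan 2012)·Q(Jan 2012) = 8×128 + 1503×5 + 11×132 + 9×71 = 1024 + 7515 + 1452 + 639 = 10630
Index = 8728 / 10630 × 100 = 82.1072

82.11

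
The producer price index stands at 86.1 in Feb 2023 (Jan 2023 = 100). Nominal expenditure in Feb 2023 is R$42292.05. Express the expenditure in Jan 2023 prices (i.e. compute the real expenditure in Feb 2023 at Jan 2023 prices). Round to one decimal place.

49119.7

Real = Nominal ÷ (Index/100) = 42292.05 ÷ (86.1/100)
     = 42292.05 ÷ 0.861 = 49119.6864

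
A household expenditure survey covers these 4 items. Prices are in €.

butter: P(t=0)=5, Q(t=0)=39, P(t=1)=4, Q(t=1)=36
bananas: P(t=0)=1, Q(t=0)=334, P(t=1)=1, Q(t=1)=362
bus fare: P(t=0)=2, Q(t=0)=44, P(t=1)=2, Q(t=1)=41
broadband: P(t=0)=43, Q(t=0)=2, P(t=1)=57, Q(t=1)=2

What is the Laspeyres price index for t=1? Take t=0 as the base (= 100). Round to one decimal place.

Laspeyres price index uses base-period quantities as weights.
ΣP(t=1)·Q(t=0) = 4×39 + 1×334 + 2×44 + 57×2 = 156 + 334 + 88 + 114 = 692
ΣP(t=0)·Q(t=0) = 5×39 + 1×334 + 2×44 + 43×2 = 195 + 334 + 88 + 86 = 703
Index = 692 / 703 × 100 = 98.4353

98.4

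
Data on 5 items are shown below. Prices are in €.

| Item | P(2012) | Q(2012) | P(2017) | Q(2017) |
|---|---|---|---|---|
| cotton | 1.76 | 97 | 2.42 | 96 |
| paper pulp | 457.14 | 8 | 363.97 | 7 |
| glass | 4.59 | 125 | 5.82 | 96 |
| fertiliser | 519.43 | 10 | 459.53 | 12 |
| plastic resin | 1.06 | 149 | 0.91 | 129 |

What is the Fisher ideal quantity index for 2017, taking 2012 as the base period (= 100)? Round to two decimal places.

104.31

Laspeyres component (base-period weights):
ΣP(2012)Q(2017) = 1.76×96 + 457.14×7 + 4.59×96 + 519.43×12 + 1.06×129 = 168.96 + 3199.98 + 440.64 + 6233.16 + 136.74 = 10179.48
ΣP(2012)Q(2012) = 1.76×97 + 457.14×8 + 4.59×125 + 519.43×10 + 1.06×149 = 170.72 + 3657.12 + 573.75 + 5194.3 + 157.94 = 9753.83
L = 10179.48 / 9753.83 × 100 = 104.3639
Paasche component (current-period weights):
ΣP(2017)Q(2017) = 2.42×96 + 363.97×7 + 5.82×96 + 459.53×12 + 0.91×129 = 232.32 + 2547.79 + 558.72 + 5514.36 + 117.39 = 8970.58
ΣP(2017)Q(2012) = 2.42×97 + 363.97×8 + 5.82×125 + 459.53×10 + 0.91×149 = 234.74 + 2911.76 + 727.5 + 4595.3 + 135.59 = 8604.89
P = 8970.58 / 8604.89 × 100 = 104.2498
Fisher = √(L × P) = √(104.3639 × 104.2498) = 104.3068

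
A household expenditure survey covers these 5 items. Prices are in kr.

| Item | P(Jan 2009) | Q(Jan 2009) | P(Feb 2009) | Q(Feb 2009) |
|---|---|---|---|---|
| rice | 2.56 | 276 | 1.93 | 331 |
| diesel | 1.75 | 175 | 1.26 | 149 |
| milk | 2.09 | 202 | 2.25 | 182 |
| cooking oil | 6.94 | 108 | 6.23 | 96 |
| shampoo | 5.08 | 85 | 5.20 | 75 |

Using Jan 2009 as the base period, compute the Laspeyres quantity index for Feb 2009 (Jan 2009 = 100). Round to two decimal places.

Laspeyres quantity index uses base-period prices as weights.
ΣP(Jan 2009)·Q(Feb 2009) = 2.56×331 + 1.75×149 + 2.09×182 + 6.94×96 + 5.08×75 = 847.36 + 260.75 + 380.38 + 666.24 + 381 = 2535.73
ΣP(Jan 2009)·Q(Jan 2009) = 2.56×276 + 1.75×175 + 2.09×202 + 6.94×108 + 5.08×85 = 706.56 + 306.25 + 422.18 + 749.52 + 431.8 = 2616.31
Index = 2535.73 / 2616.31 × 100 = 96.9201

96.92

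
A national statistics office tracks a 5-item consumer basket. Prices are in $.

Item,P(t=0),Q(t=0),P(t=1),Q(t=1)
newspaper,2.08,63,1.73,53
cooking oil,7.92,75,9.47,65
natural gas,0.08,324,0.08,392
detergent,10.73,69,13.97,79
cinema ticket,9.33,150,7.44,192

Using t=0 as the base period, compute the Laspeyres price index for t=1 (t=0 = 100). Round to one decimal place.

101.2

Laspeyres price index uses base-period quantities as weights.
ΣP(t=1)·Q(t=0) = 1.73×63 + 9.47×75 + 0.08×324 + 13.97×69 + 7.44×150 = 108.99 + 710.25 + 25.92 + 963.93 + 1116 = 2925.09
ΣP(t=0)·Q(t=0) = 2.08×63 + 7.92×75 + 0.08×324 + 10.73×69 + 9.33×150 = 131.04 + 594 + 25.92 + 740.37 + 1399.5 = 2890.83
Index = 2925.09 / 2890.83 × 100 = 101.1851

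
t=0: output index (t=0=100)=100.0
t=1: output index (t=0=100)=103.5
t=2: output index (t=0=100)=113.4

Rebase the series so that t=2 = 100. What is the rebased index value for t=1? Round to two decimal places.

91.27

Rebased(t=1) = 103.5 / 113.4 × 100 = 91.2698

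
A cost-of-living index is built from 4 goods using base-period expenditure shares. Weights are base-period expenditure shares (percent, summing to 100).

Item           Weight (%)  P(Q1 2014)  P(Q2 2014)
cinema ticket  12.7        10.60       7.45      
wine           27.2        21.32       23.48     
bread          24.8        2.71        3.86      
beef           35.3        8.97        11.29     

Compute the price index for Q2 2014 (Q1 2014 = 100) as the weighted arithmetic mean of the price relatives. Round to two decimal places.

118.64

cinema ticket: 12.7 × (7.45/10.60) = 12.7 × 0.702830 = 8.9259
wine: 27.2 × (23.48/21.32) = 27.2 × 1.101313 = 29.9557
bread: 24.8 × (3.86/2.71) = 24.8 × 1.424354 = 35.3240
beef: 35.3 × (11.29/8.97) = 35.3 × 1.258640 = 44.4300
Index = Σ wᵢ·(p₁ᵢ/p₀ᵢ) = 8.9259 + 29.9557 + 35.3240 + 44.4300 = 118.6356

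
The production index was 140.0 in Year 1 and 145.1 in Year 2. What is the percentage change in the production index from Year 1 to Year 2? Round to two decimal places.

Change = (145.1 − 140.0) / 140.0 × 100
       = 5.1 / 140.0 × 100 = 3.6429%

3.64%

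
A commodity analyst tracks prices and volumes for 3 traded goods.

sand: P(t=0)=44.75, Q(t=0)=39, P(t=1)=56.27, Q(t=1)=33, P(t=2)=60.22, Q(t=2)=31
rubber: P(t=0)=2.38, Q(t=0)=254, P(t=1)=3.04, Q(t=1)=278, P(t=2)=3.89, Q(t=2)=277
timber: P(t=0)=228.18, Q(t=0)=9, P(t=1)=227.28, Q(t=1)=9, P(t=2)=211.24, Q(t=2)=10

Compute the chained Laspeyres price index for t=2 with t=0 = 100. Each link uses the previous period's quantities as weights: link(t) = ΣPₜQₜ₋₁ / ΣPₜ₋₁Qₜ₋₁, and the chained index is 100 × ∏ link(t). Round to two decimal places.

Link t=0→t=1:
ΣP(t=1)Q(t=0) = 56.27×39 + 3.04×254 + 227.28×9 = 2194.53 + 772.16 + 2045.52 = 5012.21
ΣP(t=0)Q(t=0) = 44.75×39 + 2.38×254 + 228.18×9 = 1745.25 + 604.52 + 2053.62 = 4403.39
link = 5012.21/4403.39 = 1.138262
Link t=1→t=2:
ΣP(t=2)Q(t=1) = 60.22×33 + 3.89×278 + 211.24×9 = 1987.26 + 1081.42 + 1901.16 = 4969.84
ΣP(t=1)Q(t=1) = 56.27×33 + 3.04×278 + 227.28×9 = 1856.91 + 845.12 + 2045.52 = 4747.55
link = 4969.84/4747.55 = 1.046822
Chained index = 100 × 1.138262 × 1.046822 = 119.1557

119.16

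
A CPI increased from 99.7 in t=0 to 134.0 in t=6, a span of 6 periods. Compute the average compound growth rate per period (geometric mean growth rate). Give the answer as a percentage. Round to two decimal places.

Growth factor = (134.0/99.7)^(1/6) = (1.344032)^(1/6) = 1.050513
Growth rate = 1.050513 − 1 = 0.050513 = 5.0513%

5.05%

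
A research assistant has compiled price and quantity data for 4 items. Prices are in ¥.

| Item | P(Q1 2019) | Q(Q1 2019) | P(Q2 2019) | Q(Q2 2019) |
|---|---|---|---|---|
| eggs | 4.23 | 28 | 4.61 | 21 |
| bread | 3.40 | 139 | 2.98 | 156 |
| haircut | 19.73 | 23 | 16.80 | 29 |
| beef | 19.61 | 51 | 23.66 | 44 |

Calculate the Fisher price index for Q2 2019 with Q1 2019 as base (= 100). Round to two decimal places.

Laspeyres component (base-period weights):
ΣP(Q2 2019)Q(Q1 2019) = 4.61×28 + 2.98×139 + 16.80×23 + 23.66×51 = 129.08 + 414.22 + 386.4 + 1206.66 = 2136.36
ΣP(Q1 2019)Q(Q1 2019) = 4.23×28 + 3.40×139 + 19.73×23 + 19.61×51 = 118.44 + 472.6 + 453.79 + 1000.11 = 2044.94
L = 2136.36 / 2044.94 × 100 = 104.4705
Paasche component (current-period weights):
ΣP(Q2 2019)Q(Q2 2019) = 4.61×21 + 2.98×156 + 16.80×29 + 23.66×44 = 96.81 + 464.88 + 487.2 + 1041.04 = 2089.93
ΣP(Q1 2019)Q(Q2 2019) = 4.23×21 + 3.40×156 + 19.73×29 + 19.61×44 = 88.83 + 530.4 + 572.17 + 862.84 = 2054.24
P = 2089.93 / 2054.24 × 100 = 101.7374
Fisher = √(L × P) = √(104.4705 × 101.7374) = 103.0949

103.09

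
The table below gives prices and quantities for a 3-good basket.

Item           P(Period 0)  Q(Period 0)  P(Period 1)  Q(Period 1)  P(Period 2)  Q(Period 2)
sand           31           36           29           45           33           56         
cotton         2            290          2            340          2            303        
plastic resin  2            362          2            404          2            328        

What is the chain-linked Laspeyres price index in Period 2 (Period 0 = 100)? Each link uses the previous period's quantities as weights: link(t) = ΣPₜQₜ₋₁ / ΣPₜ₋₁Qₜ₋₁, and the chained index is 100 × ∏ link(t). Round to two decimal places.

Link Period 0→Period 1:
ΣP(Period 1)Q(Period 0) = 29×36 + 2×290 + 2×362 = 1044 + 580 + 724 = 2348
ΣP(Period 0)Q(Period 0) = 31×36 + 2×290 + 2×362 = 1116 + 580 + 724 = 2420
link = 2348/2420 = 0.970248
Link Period 1→Period 2:
ΣP(Period 2)Q(Period 1) = 33×45 + 2×340 + 2×404 = 1485 + 680 + 808 = 2973
ΣP(Period 1)Q(Period 1) = 29×45 + 2×340 + 2×404 = 1305 + 680 + 808 = 2793
link = 2973/2793 = 1.064447
Chained index = 100 × 0.970248 × 1.064447 = 103.2777

103.28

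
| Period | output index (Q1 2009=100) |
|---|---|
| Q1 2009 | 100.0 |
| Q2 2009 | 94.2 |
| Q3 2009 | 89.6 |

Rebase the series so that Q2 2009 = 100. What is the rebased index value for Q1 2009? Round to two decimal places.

106.16

Rebased(Q1 2009) = 100.0 / 94.2 × 100 = 106.1571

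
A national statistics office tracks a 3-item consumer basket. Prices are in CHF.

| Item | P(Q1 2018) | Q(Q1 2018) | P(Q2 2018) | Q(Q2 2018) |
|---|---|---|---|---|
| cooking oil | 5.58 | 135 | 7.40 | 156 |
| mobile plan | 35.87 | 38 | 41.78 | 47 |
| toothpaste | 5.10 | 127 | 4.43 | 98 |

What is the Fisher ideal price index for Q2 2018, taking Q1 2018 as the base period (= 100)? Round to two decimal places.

Laspeyres component (base-period weights):
ΣP(Q2 2018)Q(Q1 2018) = 7.40×135 + 41.78×38 + 4.43×127 = 999 + 1587.64 + 562.61 = 3149.25
ΣP(Q1 2018)Q(Q1 2018) = 5.58×135 + 35.87×38 + 5.10×127 = 753.3 + 1363.06 + 647.7 = 2764.06
L = 3149.25 / 2764.06 × 100 = 113.9357
Paasche component (current-period weights):
ΣP(Q2 2018)Q(Q2 2018) = 7.40×156 + 41.78×47 + 4.43×98 = 1154.4 + 1963.66 + 434.14 = 3552.2
ΣP(Q1 2018)Q(Q2 2018) = 5.58×156 + 35.87×47 + 5.10×98 = 870.48 + 1685.89 + 499.8 = 3056.17
P = 3552.2 / 3056.17 × 100 = 116.2304
Fisher = √(L × P) = √(113.9357 × 116.2304) = 115.0773

115.08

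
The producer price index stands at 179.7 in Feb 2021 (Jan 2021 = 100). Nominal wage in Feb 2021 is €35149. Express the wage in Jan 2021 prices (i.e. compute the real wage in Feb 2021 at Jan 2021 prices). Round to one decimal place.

Real = Nominal ÷ (Index/100) = 35149 ÷ (179.7/100)
     = 35149 ÷ 1.797 = 19559.8219

19559.8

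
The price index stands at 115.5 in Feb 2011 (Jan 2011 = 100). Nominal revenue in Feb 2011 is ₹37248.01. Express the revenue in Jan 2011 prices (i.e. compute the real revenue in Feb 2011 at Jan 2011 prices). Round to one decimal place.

32249.4

Real = Nominal ÷ (Index/100) = 37248.01 ÷ (115.5/100)
     = 37248.01 ÷ 1.155 = 32249.3593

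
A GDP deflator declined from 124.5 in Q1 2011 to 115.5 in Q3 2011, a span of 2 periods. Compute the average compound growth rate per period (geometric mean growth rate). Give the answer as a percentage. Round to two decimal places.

Growth factor = (115.5/124.5)^(1/2) = (0.927711)^(1/2) = 0.963177
Growth rate = 0.963177 − 1 = -0.036823 = -3.6823%

-3.68%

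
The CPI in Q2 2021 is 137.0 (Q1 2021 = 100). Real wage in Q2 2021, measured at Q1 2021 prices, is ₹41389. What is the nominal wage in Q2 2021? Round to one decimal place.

56702.9

Nominal = Real × (Index/100) = 41389 × (137.0/100)
        = 41389 × 1.370 = 56702.9300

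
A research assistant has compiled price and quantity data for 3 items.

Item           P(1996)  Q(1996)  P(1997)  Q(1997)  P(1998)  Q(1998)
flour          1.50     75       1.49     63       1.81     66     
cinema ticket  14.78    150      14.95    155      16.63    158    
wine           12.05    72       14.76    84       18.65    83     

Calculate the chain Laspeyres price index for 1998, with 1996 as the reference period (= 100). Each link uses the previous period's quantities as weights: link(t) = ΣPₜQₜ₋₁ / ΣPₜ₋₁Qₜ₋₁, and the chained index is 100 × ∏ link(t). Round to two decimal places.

Link 1996→1997:
ΣP(1997)Q(1996) = 1.49×75 + 14.95×150 + 14.76×72 = 111.75 + 2242.5 + 1062.72 = 3416.97
ΣP(1996)Q(1996) = 1.50×75 + 14.78×150 + 12.05×72 = 112.5 + 2217 + 867.6 = 3197.1
link = 3416.97/3197.1 = 1.068772
Link 1997→1998:
ΣP(1998)Q(1997) = 1.81×63 + 16.63×155 + 18.65×84 = 114.03 + 2577.65 + 1566.6 = 4258.28
ΣP(1997)Q(1997) = 1.49×63 + 14.95×155 + 14.76×84 = 93.87 + 2317.25 + 1239.84 = 3650.96
link = 4258.28/3650.96 = 1.166345
Chained index = 100 × 1.068772 × 1.166345 = 124.6557

124.66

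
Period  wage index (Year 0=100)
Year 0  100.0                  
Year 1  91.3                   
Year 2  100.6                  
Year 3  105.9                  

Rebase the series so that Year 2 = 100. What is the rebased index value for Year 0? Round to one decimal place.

99.4

Rebased(Year 0) = 100.0 / 100.6 × 100 = 99.4036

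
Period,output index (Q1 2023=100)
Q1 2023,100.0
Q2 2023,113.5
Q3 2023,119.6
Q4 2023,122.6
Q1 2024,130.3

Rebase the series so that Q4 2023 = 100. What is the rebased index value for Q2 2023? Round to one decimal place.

Rebased(Q2 2023) = 113.5 / 122.6 × 100 = 92.5775

92.6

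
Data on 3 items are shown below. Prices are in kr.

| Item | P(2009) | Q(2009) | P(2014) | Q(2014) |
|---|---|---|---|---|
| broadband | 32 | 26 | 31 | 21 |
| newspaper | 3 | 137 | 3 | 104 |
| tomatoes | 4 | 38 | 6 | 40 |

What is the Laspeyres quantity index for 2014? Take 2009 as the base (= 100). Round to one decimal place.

82.0

Laspeyres quantity index uses base-period prices as weights.
ΣP(2009)·Q(2014) = 32×21 + 3×104 + 4×40 = 672 + 312 + 160 = 1144
ΣP(2009)·Q(2009) = 32×26 + 3×137 + 4×38 = 832 + 411 + 152 = 1395
Index = 1144 / 1395 × 100 = 82.0072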